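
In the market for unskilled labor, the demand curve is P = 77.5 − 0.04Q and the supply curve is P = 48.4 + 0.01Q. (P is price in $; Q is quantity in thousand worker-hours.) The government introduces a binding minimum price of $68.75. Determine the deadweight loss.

Competitive equilibrium: 77.5 − 0.04Q = 48.4 + 0.01Q → Q* = 582, P* = 54.22.
At the floor P = 68.75, quantity demanded = (77.5 − 68.75)/0.04 = 218.75.
Sellers' marginal cost at Q' = 218.75: 48.4 + 0.01·218.75 = 50.5875.
ΔQ = 582 − 218.75 = 363.25; wedge = 68.75 − 50.5875 = 18.1625.
DWL = ½ × 363.25 × 18.1625 = $3298.76 thousand.

$3298.76 thousand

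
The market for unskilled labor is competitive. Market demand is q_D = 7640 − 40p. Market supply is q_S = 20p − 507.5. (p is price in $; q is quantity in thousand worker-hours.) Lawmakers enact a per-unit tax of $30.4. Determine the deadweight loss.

In inverse form: demand p = 191 − 0.025q, supply p = 25.375 + 0.05q.
Competitive equilibrium: 191 − 0.025q = 25.375 + 0.05q → q* = 2208.3333, p* = 135.7917.
With the tax, the buyer price exceeds the seller price by 30.4: (191 − 0.025q) − (25.375 + 0.05q) = 30.4 → q' = 1803.
Δq = 2208.3333 − 1803 = 405.3333; the wedge equals the tax, 30.4.
Welfare loss = ½ × 405.3333 × 30.4 = $6161.07 thousand.

$6161.07 thousand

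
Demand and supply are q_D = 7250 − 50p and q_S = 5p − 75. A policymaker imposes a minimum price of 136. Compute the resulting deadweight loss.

In inverse form: demand p = 145 − 0.02q, supply p = 15 + 0.2q.
Competitive equilibrium: 145 − 0.02q = 15 + 0.2q → q* = 590.9091, p* = 133.1818.
At the floor p = 136, quantity demanded = (145 − 136)/0.02 = 450.
Sellers' marginal cost at q' = 450: 15 + 0.2·450 = 105.
Δq = 590.9091 − 450 = 140.9091; wedge = 136 − 105 = 31.
Welfare loss = ½ × 140.9091 × 31 = 2184.09.

2184.09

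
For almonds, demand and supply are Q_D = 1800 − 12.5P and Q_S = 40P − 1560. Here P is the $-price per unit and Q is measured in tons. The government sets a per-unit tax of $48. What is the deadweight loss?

In inverse form: demand P = 144 − 0.08Q, supply P = 39 + 0.025Q.
Competitive equilibrium: 144 − 0.08Q = 39 + 0.025Q → Q* = 1000, P* = 64.
With the tax, the buyer price exceeds the seller price by 48: (144 − 0.08Q) − (39 + 0.025Q) = 48 → Q' = 542.8571.
ΔQ = 1000 − 542.8571 = 457.1429; the wedge equals the tax, 48.
The triangle = ½ × 457.1429 × 48 = $10971.43.

$10971.43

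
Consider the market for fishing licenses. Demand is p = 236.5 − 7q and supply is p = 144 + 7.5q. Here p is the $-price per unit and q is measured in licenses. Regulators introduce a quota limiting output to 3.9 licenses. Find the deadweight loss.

Competitive equilibrium: 236.5 − 7q = 144 + 7.5q → q* = 6.3793, p* = 191.8448.
At q = 3.9: demand price = 236.5 − 7·3.9 = 209.2; supply price = 144 + 7.5·3.9 = 173.25.
Δq = 6.3793 − 3.9 = 2.4793; wedge = 209.2 − 173.25 = 35.95.
Welfare loss = ½ × 2.4793 × 35.95 = $44.57.

$44.57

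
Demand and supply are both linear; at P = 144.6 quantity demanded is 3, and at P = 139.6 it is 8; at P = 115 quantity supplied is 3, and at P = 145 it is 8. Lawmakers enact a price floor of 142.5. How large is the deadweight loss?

Demand slope = (139.6 − 144.6)/(8 − 3) = −1, so P = 147.6 − Q.
Supply slope = (145 − 115)/(8 − 3) = 6, so P = 97 + 6Q.
Competitive equilibrium: 147.6 − Q = 97 + 6Q → Q* = 7.2286, P* = 140.3714.
At the floor P = 142.5, quantity demanded = (147.6 − 142.5)/1 = 5.1.
Sellers' marginal cost at Q' = 5.1: 97 + 6·5.1 = 127.6.
ΔQ = 7.2286 − 5.1 = 2.1286; wedge = 142.5 − 127.6 = 14.9.
Welfare loss = ½ × 2.1286 × 14.9 = 15.86.

15.86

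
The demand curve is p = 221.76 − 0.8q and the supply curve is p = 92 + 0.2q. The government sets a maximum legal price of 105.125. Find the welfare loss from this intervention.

2056.65

Competitive equilibrium: 221.76 − 0.8q = 92 + 0.2q → q* = 129.76, p* = 117.952.
At the ceiling p = 105.125, quantity supplied = (105.125 − 92)/0.2 = 65.625.
Willingness to pay at q' = 65.625: 221.76 − 0.8·65.625 = 169.26.
Δq = 129.76 − 65.625 = 64.135; wedge = 169.26 − 105.125 = 64.135.
Deadweight loss = ½ × 64.135 × 64.135 = 2056.65.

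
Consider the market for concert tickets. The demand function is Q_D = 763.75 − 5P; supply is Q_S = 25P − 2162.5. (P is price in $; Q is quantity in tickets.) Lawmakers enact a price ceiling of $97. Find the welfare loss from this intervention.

$22.01

In inverse form: demand P = 152.75 − 0.2Q, supply P = 86.5 + 0.04Q.
Competitive equilibrium: 152.75 − 0.2Q = 86.5 + 0.04Q → Q* = 276.0417, P* = 97.5417.
At the ceiling P = 97, quantity supplied = (97 − 86.5)/0.04 = 262.5.
Willingness to pay at Q' = 262.5: 152.75 − 0.2·262.5 = 100.25.
ΔQ = 276.0417 − 262.5 = 13.5417; wedge = 100.25 − 97 = 3.25.
Welfare loss = ½ × 13.5417 × 3.25 = $22.01.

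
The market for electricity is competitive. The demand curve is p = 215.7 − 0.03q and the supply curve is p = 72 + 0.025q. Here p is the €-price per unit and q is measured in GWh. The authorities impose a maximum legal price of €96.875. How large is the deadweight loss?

Competitive equilibrium: 215.7 − 0.03q = 72 + 0.025q → q* = 2612.7273, p* = 137.3182.
At the ceiling p = 96.875, quantity supplied = (96.875 − 72)/0.025 = 995.
Willingness to pay at q' = 995: 215.7 − 0.03·995 = 185.85.
Δq = 2612.7273 − 995 = 1617.7273; wedge = 185.85 − 96.875 = 88.975.
The triangle = ½ × 1617.7273 × 88.975 = €71968.64.

€71968.64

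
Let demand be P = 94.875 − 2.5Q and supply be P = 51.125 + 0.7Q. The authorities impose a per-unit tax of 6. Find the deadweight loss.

5.625

Competitive equilibrium: 94.875 − 2.5Q = 51.125 + 0.7Q → Q* = 13.6719, P* = 60.6953.
With the tax, the buyer price exceeds the seller price by 6: (94.875 − 2.5Q) − (51.125 + 0.7Q) = 6 → Q' = 11.7969.
ΔQ = 13.6719 − 11.7969 = 1.875; the wedge equals the tax, 6.
DWL = ½ × 1.875 × 6 = 5.625.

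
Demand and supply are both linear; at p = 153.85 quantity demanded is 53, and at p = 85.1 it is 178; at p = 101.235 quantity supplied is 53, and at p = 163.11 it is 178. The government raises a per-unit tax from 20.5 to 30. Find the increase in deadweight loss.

229.55

Demand slope = (85.1 − 153.85)/(178 − 53) = −0.55, so p = 183 − 0.55q.
Supply slope = (163.11 − 101.235)/(178 − 53) = 0.495, so p = 75 + 0.495q.
Competitive equilibrium: 183 − 0.55q = 75 + 0.495q → q* = 103.3493, p* = 126.1579.
For a per-unit tax t: Δq = t/1.045, so DWL = ½·t·(t/1.045) = t²/2.09.
At t = 20.5: DWL = 201.077. At t = 30: DWL = 430.622.
Increase = 430.622 − 201.077 = 229.55.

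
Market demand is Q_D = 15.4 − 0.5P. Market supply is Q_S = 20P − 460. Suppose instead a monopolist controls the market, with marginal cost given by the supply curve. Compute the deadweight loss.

In inverse form: demand P = 30.8 − 2Q, supply P = 23 + 0.05Q.
Competitive equilibrium: 30.8 − 2Q = 23 + 0.05Q → Q* = 3.8049, P* = 23.1902.
Marginal revenue: MR = 30.8 − 4Q. Set MR = MC: 30.8 − 4Q = 23 + 0.05Q → Q_m = 1.9259.
Price P_m = 30.8 − 2·1.9259 = 26.9482; MC(Q_m) = 23 + 0.05·1.9259 = 23.0963.
Competitive Q* = 3.8049, so ΔQ = 1.879; wedge = 26.9482 − 23.0963 = 3.8519.
The triangle = ½ × 1.879 × 3.8519 = 3.62.

3.62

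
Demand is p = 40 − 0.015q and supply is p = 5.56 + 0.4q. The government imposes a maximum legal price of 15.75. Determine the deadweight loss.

686.36

Competitive equilibrium: 40 − 0.015q = 5.56 + 0.4q → q* = 82.988, p* = 38.7552.
At the ceiling p = 15.75, quantity supplied = (15.75 − 5.56)/0.4 = 25.475.
Willingness to pay at q' = 25.475: 40 − 0.015·25.475 = 39.6179.
Δq = 82.988 − 25.475 = 57.513; wedge = 39.6179 − 15.75 = 23.8679.
Welfare loss = ½ × 57.513 × 23.8679 = 686.36.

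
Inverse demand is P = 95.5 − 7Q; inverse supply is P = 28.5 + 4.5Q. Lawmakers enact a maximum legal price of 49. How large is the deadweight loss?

Competitive equilibrium: 95.5 − 7Q = 28.5 + 4.5Q → Q* = 5.8261, P* = 54.7174.
At the ceiling P = 49, quantity supplied = (49 − 28.5)/4.5 = 4.5556.
Willingness to pay at Q' = 4.5556: 95.5 − 7·4.5556 = 63.6108.
ΔQ = 5.8261 − 4.5556 = 1.2705; wedge = 63.6108 − 49 = 14.6108.
DWL = ½ × 1.2705 × 14.6108 = 9.28.

9.28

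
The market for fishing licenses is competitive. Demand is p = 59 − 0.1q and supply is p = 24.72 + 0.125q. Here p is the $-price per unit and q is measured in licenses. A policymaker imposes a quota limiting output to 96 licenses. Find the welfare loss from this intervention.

$357.29

Competitive equilibrium: 59 − 0.1q = 24.72 + 0.125q → q* = 152.3556, p* = 43.7644.
At q = 96: demand price = 59 − 0.1·96 = 49.4; supply price = 24.72 + 0.125·96 = 36.72.
Δq = 152.3556 − 96 = 56.3556; wedge = 49.4 − 36.72 = 12.68.
Welfare loss = ½ × 56.3556 × 12.68 = $357.29.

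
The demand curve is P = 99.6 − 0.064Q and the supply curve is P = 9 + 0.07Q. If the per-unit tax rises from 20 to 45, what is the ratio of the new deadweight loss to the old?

Competitive equilibrium: 99.6 − 0.064Q = 9 + 0.07Q → Q* = 676.1194, P* = 56.3284.
For a per-unit tax t: ΔQ = t/0.134, so DWL = ½·t·(t/0.134) = t²/0.268.
At t = 20: DWL = 1492.537. At t = 45: DWL = 7555.970.
Ratio = (45/20)² = 5.0625.

5.0625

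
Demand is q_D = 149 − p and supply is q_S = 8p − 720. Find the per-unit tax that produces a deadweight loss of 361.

28.5

In inverse form: demand p = 149 − q, supply p = 90 + 0.125q.
Competitive equilibrium: 149 − q = 90 + 0.125q → q* = 52.4444, p* = 96.5556.
A tax t gives Δq = t/1.125 and wedge t, so DWL = t²/2.25.
t²/2.25 = 361 → t² = 812.25 → t = 28.5.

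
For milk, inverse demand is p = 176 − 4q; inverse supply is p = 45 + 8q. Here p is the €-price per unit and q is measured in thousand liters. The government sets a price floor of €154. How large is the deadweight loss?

€176.04 thousand

Competitive equilibrium: 176 − 4q = 45 + 8q → q* = 10.9167, p* = 132.3333.
At the floor p = 154, quantity demanded = (176 − 154)/4 = 5.5.
Sellers' marginal cost at q' = 5.5: 45 + 8·5.5 = 89.
Δq = 10.9167 − 5.5 = 5.4167; wedge = 154 − 89 = 65.
Welfare loss = ½ × 5.4167 × 65 = €176.04 thousand.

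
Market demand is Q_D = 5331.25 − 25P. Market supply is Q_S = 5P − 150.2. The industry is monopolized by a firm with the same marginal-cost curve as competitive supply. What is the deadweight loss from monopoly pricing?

In inverse form: demand P = 213.25 − 0.04Q, supply P = 30.04 + 0.2Q.
Competitive equilibrium: 213.25 − 0.04Q = 30.04 + 0.2Q → Q* = 763.375, P* = 182.715.
Marginal revenue: MR = 213.25 − 0.08Q. Set MR = MC: 213.25 − 0.08Q = 30.04 + 0.2Q → Q_m = 654.3214.
Price P_m = 213.25 − 0.04·654.3214 = 187.0771; MC(Q_m) = 30.04 + 0.2·654.3214 = 160.9043.
Competitive Q* = 763.375, so ΔQ = 109.0536; wedge = 187.0771 − 160.9043 = 26.1728.
Deadweight loss = ½ × 109.0536 × 26.1728 = 1427.12.

1427.12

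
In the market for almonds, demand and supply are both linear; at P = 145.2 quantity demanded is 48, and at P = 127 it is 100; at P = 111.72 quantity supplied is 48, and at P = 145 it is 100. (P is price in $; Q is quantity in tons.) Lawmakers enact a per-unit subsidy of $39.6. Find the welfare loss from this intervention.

Demand slope = (127 − 145.2)/(100 − 48) = −0.35, so P = 162 − 0.35Q.
Supply slope = (145 − 111.72)/(100 − 48) = 0.64, so P = 81 + 0.64Q.
Competitive equilibrium: 162 − 0.35Q = 81 + 0.64Q → Q* = 81.8182, P* = 133.3636.
The subsidy lowers effective supply by 39.6: P = 41.4 + 0.64Q.
New quantity: 162 − 0.35Q = 41.4 + 0.64Q → Q' = 121.8182.
Overproduction ΔQ = 121.8182 − 81.8182 = 40; wedge = subsidy = 39.6.
The triangle = ½ × 40 × 39.6 = $792.

$792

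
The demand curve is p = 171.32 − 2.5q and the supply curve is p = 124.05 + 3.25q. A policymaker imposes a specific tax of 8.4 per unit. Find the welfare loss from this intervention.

6.14

Competitive equilibrium: 171.32 − 2.5q = 124.05 + 3.25q → q* = 8.2209, p* = 150.7678.
With the tax, the buyer price exceeds the seller price by 8.4: (171.32 − 2.5q) − (124.05 + 3.25q) = 8.4 → q' = 6.76.
Δq = 8.2209 − 6.76 = 1.4609; the wedge equals the tax, 8.4.
DWL = ½ × 1.4609 × 8.4 = 6.14.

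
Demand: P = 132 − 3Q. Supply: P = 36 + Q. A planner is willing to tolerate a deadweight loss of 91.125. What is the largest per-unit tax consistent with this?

Competitive equilibrium: 132 − 3Q = 36 + Q → Q* = 24, P* = 60.
A tax t gives ΔQ = t/4 and wedge t, so DWL = t²/8.
t²/8 = 91.125 → t² = 729 → t = 27.

27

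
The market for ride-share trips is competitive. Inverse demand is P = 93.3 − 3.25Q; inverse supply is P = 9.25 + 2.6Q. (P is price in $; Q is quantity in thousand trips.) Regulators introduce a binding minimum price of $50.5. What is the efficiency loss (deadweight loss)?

$4.20 thousand

Competitive equilibrium: 93.3 − 3.25Q = 9.25 + 2.6Q → Q* = 14.3675, P* = 46.6056.
At the floor P = 50.5, quantity demanded = (93.3 − 50.5)/3.25 = 13.1692.
Sellers' marginal cost at Q' = 13.1692: 9.25 + 2.6·13.1692 = 43.4899.
ΔQ = 14.3675 − 13.1692 = 1.1983; wedge = 50.5 − 43.4899 = 7.0101.
Deadweight loss = ½ × 1.1983 × 7.0101 = $4.20 thousand.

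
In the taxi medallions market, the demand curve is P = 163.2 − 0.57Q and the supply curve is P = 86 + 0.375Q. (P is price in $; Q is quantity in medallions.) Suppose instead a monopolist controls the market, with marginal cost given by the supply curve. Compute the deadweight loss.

$446.37

Competitive equilibrium: 163.2 − 0.57Q = 86 + 0.375Q → Q* = 81.6931, P* = 116.6349.
Marginal revenue: MR = 163.2 − 1.14Q. Set MR = MC: 163.2 − 1.14Q = 86 + 0.375Q → Q_m = 50.9571.
Price P_m = 163.2 − 0.57·50.9571 = 134.1545; MC(Q_m) = 86 + 0.375·50.9571 = 105.1089.
Competitive Q* = 81.6931, so ΔQ = 30.736; wedge = 134.1545 − 105.1089 = 29.0456.
Welfare loss = ½ × 30.736 × 29.0456 = $446.37.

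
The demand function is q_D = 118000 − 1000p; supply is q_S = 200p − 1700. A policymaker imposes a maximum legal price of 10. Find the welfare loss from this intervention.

966607.50

In inverse form: demand p = 118 − 0.001q, supply p = 8.5 + 0.005q.
Competitive equilibrium: 118 − 0.001q = 8.5 + 0.005q → q* = 18250, p* = 99.75.
At the ceiling p = 10, quantity supplied = (10 − 8.5)/0.005 = 300.
Willingness to pay at q' = 300: 118 − 0.001·300 = 117.7.
Δq = 18250 − 300 = 17950; wedge = 117.7 − 10 = 107.7.
The triangle = ½ × 17950 × 107.7 = 966607.50.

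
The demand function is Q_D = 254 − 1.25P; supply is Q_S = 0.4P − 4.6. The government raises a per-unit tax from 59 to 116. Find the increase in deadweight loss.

1511.36

In inverse form: demand P = 203.2 − 0.8Q, supply P = 11.5 + 2.5Q.
Competitive equilibrium: 203.2 − 0.8Q = 11.5 + 2.5Q → Q* = 58.0909, P* = 156.7273.
For a per-unit tax t: ΔQ = t/3.3, so DWL = ½·t·(t/3.3) = t²/6.6.
At t = 59: DWL = 527.424. At t = 116: DWL = 2038.788.
Increase = 2038.788 − 527.424 = 1511.36.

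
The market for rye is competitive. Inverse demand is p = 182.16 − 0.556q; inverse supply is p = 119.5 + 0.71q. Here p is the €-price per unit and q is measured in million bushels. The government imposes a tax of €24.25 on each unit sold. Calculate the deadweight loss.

€232.25 million

Competitive equilibrium: 182.16 − 0.556q = 119.5 + 0.71q → q* = 49.4945, p* = 154.6411.
With the tax, the buyer price exceeds the seller price by 24.25: (182.16 − 0.556q) − (119.5 + 0.71q) = 24.25 → q' = 30.3397.
Δq = 49.4945 − 30.3397 = 19.1548; the wedge equals the tax, 24.25.
DWL = ½ × 19.1548 × 24.25 = €232.25 million.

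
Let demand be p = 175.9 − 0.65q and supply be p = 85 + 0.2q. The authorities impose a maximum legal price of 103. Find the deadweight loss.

121.98

Competitive equilibrium: 175.9 − 0.65q = 85 + 0.2q → q* = 106.9412, p* = 106.3882.
At the ceiling p = 103, quantity supplied = (103 − 85)/0.2 = 90.
Willingness to pay at q' = 90: 175.9 − 0.65·90 = 117.4.
Δq = 106.9412 − 90 = 16.9412; wedge = 117.4 − 103 = 14.4.
Welfare loss = ½ × 16.9412 × 14.4 = 121.98.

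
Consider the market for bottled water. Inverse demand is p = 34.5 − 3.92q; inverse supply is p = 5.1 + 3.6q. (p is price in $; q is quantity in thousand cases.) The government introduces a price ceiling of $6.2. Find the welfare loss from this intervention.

$48.84 thousand

Competitive equilibrium: 34.5 − 3.92q = 5.1 + 3.6q → q* = 3.9096, p* = 19.1745.
At the ceiling p = 6.2, quantity supplied = (6.2 − 5.1)/3.6 = 0.3056.
Willingness to pay at q' = 0.3056: 34.5 − 3.92·0.3056 = 33.302.
Δq = 3.9096 − 0.3056 = 3.604; wedge = 33.302 − 6.2 = 27.102.
DWL = ½ × 3.604 × 27.102 = $48.84 thousand.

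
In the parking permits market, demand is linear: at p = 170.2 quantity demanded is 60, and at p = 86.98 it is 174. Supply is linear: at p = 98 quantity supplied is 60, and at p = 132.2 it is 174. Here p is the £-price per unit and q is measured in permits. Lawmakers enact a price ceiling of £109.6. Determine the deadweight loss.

£508.75

Demand slope = (86.98 − 170.2)/(174 − 60) = −0.73, so p = 214 − 0.73q.
Supply slope = (132.2 − 98)/(174 − 60) = 0.3, so p = 80 + 0.3q.
Competitive equilibrium: 214 − 0.73q = 80 + 0.3q → q* = 130.0971, p* = 119.0291.
At the ceiling p = 109.6, quantity supplied = (109.6 − 80)/0.3 = 98.6667.
Willingness to pay at q' = 98.6667: 214 − 0.73·98.6667 = 141.9733.
Δq = 130.0971 − 98.6667 = 31.4304; wedge = 141.9733 − 109.6 = 32.3733.
DWL = ½ × 31.4304 × 32.3733 = £508.75.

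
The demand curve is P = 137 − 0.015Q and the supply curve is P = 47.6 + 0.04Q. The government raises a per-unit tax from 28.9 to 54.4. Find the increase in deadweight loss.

Competitive equilibrium: 137 − 0.015Q = 47.6 + 0.04Q → Q* = 1625.4545, P* = 112.6182.
For a per-unit tax t: ΔQ = t/0.055, so DWL = ½·t·(t/0.055) = t²/0.11.
At t = 28.9: DWL = 7592.8182. At t = 54.4: DWL = 26903.2727.
Increase = 26903.2727 − 7592.8182 = 19310.45.

19310.45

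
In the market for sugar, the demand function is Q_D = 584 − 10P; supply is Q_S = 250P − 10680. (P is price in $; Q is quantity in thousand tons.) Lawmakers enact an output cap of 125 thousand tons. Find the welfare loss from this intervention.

$34.53 thousand

In inverse form: demand P = 58.4 − 0.1Q, supply P = 42.72 + 0.004Q.
Competitive equilibrium: 58.4 − 0.1Q = 42.72 + 0.004Q → Q* = 150.7692, P* = 43.3231.
At Q = 125: demand price = 58.4 − 0.1·125 = 45.9; supply price = 42.72 + 0.004·125 = 43.22.
ΔQ = 150.7692 − 125 = 25.7692; wedge = 45.9 − 43.22 = 2.68.
Deadweight loss = ½ × 25.7692 × 2.68 = $34.53 thousand.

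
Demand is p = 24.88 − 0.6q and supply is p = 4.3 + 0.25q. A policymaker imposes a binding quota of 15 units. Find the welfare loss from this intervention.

36.06

Competitive equilibrium: 24.88 − 0.6q = 4.3 + 0.25q → q* = 24.2118, p* = 10.3529.
At q = 15: demand price = 24.88 − 0.6·15 = 15.88; supply price = 4.3 + 0.25·15 = 8.05.
Δq = 24.2118 − 15 = 9.2118; wedge = 15.88 − 8.05 = 7.83.
DWL = ½ × 9.2118 × 7.83 = 36.06.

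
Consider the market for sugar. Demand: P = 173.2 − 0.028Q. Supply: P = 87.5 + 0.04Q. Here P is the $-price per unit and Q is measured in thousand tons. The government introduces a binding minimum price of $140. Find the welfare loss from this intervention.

$189.11 thousand

Competitive equilibrium: 173.2 − 0.028Q = 87.5 + 0.04Q → Q* = 1260.2941, P* = 137.9118.
At the floor P = 140, quantity demanded = (173.2 − 140)/0.028 = 1185.7143.
Sellers' marginal cost at Q' = 1185.7143: 87.5 + 0.04·1185.7143 = 134.9286.
ΔQ = 1260.2941 − 1185.7143 = 74.5798; wedge = 140 − 134.9286 = 5.0714.
DWL = ½ × 74.5798 × 5.0714 = $189.11 thousand.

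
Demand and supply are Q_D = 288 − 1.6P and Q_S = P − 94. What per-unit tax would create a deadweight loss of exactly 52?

13

In inverse form: demand P = 180 − 0.625Q, supply P = 94 + Q.
Competitive equilibrium: 180 − 0.625Q = 94 + Q → Q* = 52.9231, P* = 146.9231.
A tax t gives ΔQ = t/1.625 and wedge t, so DWL = t²/3.25.
t²/3.25 = 52 → t² = 169 → t = 13.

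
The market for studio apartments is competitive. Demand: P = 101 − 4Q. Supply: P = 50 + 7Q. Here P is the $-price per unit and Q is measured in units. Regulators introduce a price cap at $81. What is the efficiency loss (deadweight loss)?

Competitive equilibrium: 101 − 4Q = 50 + 7Q → Q* = 4.6364, P* = 82.4545.
At the ceiling P = 81, quantity supplied = (81 − 50)/7 = 4.4286.
Willingness to pay at Q' = 4.4286: 101 − 4·4.4286 = 83.2856.
ΔQ = 4.6364 − 4.4286 = 0.2078; wedge = 83.2856 − 81 = 2.2856.
Deadweight loss = ½ × 0.2078 × 2.2856 = $0.24.

$0.24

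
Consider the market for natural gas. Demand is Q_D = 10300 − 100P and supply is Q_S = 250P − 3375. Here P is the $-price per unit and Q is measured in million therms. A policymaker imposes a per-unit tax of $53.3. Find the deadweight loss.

In inverse form: demand P = 103 − 0.01Q, supply P = 13.5 + 0.004Q.
Competitive equilibrium: 103 − 0.01Q = 13.5 + 0.004Q → Q* = 6392.8571, P* = 39.0714.
With the tax, the buyer price exceeds the seller price by 53.3: (103 − 0.01Q) − (13.5 + 0.004Q) = 53.3 → Q' = 2585.7143.
ΔQ = 6392.8571 − 2585.7143 = 3807.1428; the wedge equals the tax, 53.3.
Welfare loss = ½ × 3807.1428 × 53.3 = $101460.36 million.

$101460.36 million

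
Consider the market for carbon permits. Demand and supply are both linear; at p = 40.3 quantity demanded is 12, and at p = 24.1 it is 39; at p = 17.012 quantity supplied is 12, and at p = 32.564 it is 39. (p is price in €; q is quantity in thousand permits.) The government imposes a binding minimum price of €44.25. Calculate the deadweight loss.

€409.38 thousand

Demand slope = (24.1 − 40.3)/(39 − 12) = −0.6, so p = 47.5 − 0.6q.
Supply slope = (32.564 − 17.012)/(39 − 12) = 0.576, so p = 10.1 + 0.576q.
Competitive equilibrium: 47.5 − 0.6q = 10.1 + 0.576q → q* = 31.8027, p* = 28.4184.
At the floor p = 44.25, quantity demanded = (47.5 − 44.25)/0.6 = 5.4167.
Sellers' marginal cost at q' = 5.4167: 10.1 + 0.576·5.4167 = 13.22.
Δq = 31.8027 − 5.4167 = 26.386; wedge = 44.25 − 13.22 = 31.03.
The triangle = ½ × 26.386 × 31.03 = €409.38 thousand.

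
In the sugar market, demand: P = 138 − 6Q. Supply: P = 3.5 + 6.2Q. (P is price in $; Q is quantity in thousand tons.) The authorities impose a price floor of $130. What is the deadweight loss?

Competitive equilibrium: 138 − 6Q = 3.5 + 6.2Q → Q* = 11.02459, P* = 71.852459.
At the floor P = 130, quantity demanded = (138 − 130)/6 = 1.333333.
Sellers' marginal cost at Q' = 1.333333: 3.5 + 6.2·1.333333 = 11.766665.
ΔQ = 11.02459 − 1.333333 = 9.691257; wedge = 130 − 11.766665 = 118.233335.
DWL = ½ × 9.691257 × 118.233335 = $572.91 thousand.

$572.91 thousand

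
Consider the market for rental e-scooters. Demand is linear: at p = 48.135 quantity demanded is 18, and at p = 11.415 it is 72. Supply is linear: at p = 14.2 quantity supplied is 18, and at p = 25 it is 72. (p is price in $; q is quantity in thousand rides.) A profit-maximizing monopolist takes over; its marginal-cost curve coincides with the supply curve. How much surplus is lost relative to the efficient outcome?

$267.47 thousand

Demand slope = (11.415 − 48.135)/(72 − 18) = −0.68, so p = 60.375 − 0.68q.
Supply slope = (25 − 14.2)/(72 − 18) = 0.2, so p = 10.6 + 0.2q.
Competitive equilibrium: 60.375 − 0.68q = 10.6 + 0.2q → q* = 56.5625, p* = 21.9125.
Marginal revenue: MR = 60.375 − 1.36q. Set MR = MC: 60.375 − 1.36q = 10.6 + 0.2q → q_m = 31.9071.
Price p_m = 60.375 − 0.68·31.9071 = 38.6782; MC(q_m) = 10.6 + 0.2·31.9071 = 16.9814.
Competitive q* = 56.5625, so Δq = 24.6554; wedge = 38.6782 − 16.9814 = 21.6968.
Welfare loss = ½ × 24.6554 × 21.6968 = $267.47 thousand.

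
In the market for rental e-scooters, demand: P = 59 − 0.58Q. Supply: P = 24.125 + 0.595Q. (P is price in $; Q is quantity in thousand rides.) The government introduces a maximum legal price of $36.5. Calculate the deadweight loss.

Competitive equilibrium: 59 − 0.58Q = 24.125 + 0.595Q → Q* = 29.6809, P* = 41.7851.
At the ceiling P = 36.5, quantity supplied = (36.5 − 24.125)/0.595 = 20.7983.
Willingness to pay at Q' = 20.7983: 59 − 0.58·20.7983 = 46.937.
ΔQ = 29.6809 − 20.7983 = 8.8826; wedge = 46.937 − 36.5 = 10.437.
Deadweight loss = ½ × 8.8826 × 10.437 = $46.35 thousand.

$46.35 thousand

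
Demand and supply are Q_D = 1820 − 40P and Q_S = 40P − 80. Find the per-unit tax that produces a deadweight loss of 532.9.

7.3

In inverse form: demand P = 45.5 − 0.025Q, supply P = 2 + 0.025Q.
Competitive equilibrium: 45.5 − 0.025Q = 2 + 0.025Q → Q* = 870, P* = 23.75.
A tax t gives ΔQ = t/0.05 and wedge t, so DWL = t²/0.1.
t²/0.1 = 532.9 → t² = 53.29 → t = 7.3.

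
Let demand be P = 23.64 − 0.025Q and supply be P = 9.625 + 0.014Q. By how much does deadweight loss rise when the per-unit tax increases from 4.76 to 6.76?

Competitive equilibrium: 23.64 − 0.025Q = 9.625 + 0.014Q → Q* = 359.359, P* = 14.656.
For a per-unit tax t: ΔQ = t/0.039, so DWL = ½·t·(t/0.039) = t²/0.078.
At t = 4.76: DWL = 290.4821. At t = 6.76: DWL = 585.8667.
Increase = 585.8667 − 290.4821 = 295.38.

295.38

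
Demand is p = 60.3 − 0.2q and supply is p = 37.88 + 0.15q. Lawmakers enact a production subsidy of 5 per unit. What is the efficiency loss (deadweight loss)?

35.71

Competitive equilibrium: 60.3 − 0.2q = 37.88 + 0.15q → q* = 64.0571, p* = 47.4886.
The subsidy lowers effective supply by 5: p = 32.88 + 0.15q.
New quantity: 60.3 − 0.2q = 32.88 + 0.15q → q' = 78.3429.
Overproduction Δq = 78.3429 − 64.0571 = 14.2858; wedge = subsidy = 5.
Welfare loss = ½ × 14.2858 × 5 = 35.71.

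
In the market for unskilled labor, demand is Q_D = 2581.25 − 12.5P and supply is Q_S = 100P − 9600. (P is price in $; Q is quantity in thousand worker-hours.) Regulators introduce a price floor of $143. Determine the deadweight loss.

In inverse form: demand P = 206.5 − 0.08Q, supply P = 96 + 0.01Q.
Competitive equilibrium: 206.5 − 0.08Q = 96 + 0.01Q → Q* = 1227.7778, P* = 108.2778.
At the floor P = 143, quantity demanded = (206.5 − 143)/0.08 = 793.75.
Sellers' marginal cost at Q' = 793.75: 96 + 0.01·793.75 = 103.9375.
ΔQ = 1227.7778 − 793.75 = 434.0278; wedge = 143 − 103.9375 = 39.0625.
The triangle = ½ × 434.0278 × 39.0625 = $8477.11 thousand.

$8477.11 thousand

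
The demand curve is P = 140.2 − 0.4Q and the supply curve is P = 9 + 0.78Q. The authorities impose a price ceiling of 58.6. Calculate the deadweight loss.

Competitive equilibrium: 140.2 − 0.4Q = 9 + 0.78Q → Q* = 111.1864, P* = 95.7254.
At the ceiling P = 58.6, quantity supplied = (58.6 − 9)/0.78 = 63.5897.
Willingness to pay at Q' = 63.5897: 140.2 − 0.4·63.5897 = 114.7641.
ΔQ = 111.1864 − 63.5897 = 47.5967; wedge = 114.7641 − 58.6 = 56.1641.
Welfare loss = ½ × 47.5967 × 56.1641 = 1336.61.

1336.61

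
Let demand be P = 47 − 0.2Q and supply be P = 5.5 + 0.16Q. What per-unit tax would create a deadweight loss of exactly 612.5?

Competitive equilibrium: 47 − 0.2Q = 5.5 + 0.16Q → Q* = 115.2778, P* = 23.9444.
A tax t gives ΔQ = t/0.36 and wedge t, so DWL = t²/0.72.
t²/0.72 = 612.5 → t² = 441 → t = 21.

21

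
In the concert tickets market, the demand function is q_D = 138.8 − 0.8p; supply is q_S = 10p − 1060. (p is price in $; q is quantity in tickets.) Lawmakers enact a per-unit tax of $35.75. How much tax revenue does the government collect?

In inverse form: demand p = 173.5 − 1.25q, supply p = 106 + 0.1q.
Competitive equilibrium: 173.5 − 1.25q = 106 + 0.1q → q* = 50, p* = 111.
With the tax, the buyer price exceeds the seller price by 35.75: (173.5 − 1.25q) − (106 + 0.1q) = 35.75 → q' = 23.5185.
Tax revenue = 35.75 × 23.5185 = $840.79.

$840.79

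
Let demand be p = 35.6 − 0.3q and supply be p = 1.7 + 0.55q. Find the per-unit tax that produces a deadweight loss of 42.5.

8.5

Competitive equilibrium: 35.6 − 0.3q = 1.7 + 0.55q → q* = 39.8824, p* = 23.6353.
A tax t gives Δq = t/0.85 and wedge t, so DWL = t²/1.7.
t²/1.7 = 42.5 → t² = 72.25 → t = 8.5.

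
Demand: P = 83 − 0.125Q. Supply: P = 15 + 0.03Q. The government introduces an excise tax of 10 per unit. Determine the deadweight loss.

322.58

Competitive equilibrium: 83 − 0.125Q = 15 + 0.03Q → Q* = 438.7097, P* = 28.1613.
With the tax, the buyer price exceeds the seller price by 10: (83 − 0.125Q) − (15 + 0.03Q) = 10 → Q' = 374.1935.
ΔQ = 438.7097 − 374.1935 = 64.5162; the wedge equals the tax, 10.
DWL = ½ × 64.5162 × 10 = 322.58.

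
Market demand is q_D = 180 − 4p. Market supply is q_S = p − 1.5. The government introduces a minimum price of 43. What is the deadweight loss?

In inverse form: demand p = 45 − 0.25q, supply p = 1.5 + q.
Competitive equilibrium: 45 − 0.25q = 1.5 + q → q* = 34.8, p* = 36.3.
At the floor p = 43, quantity demanded = (45 − 43)/0.25 = 8.
Sellers' marginal cost at q' = 8: 1.5 + 1·8 = 9.5.
Δq = 34.8 − 8 = 26.8; wedge = 43 − 9.5 = 33.5.
Welfare loss = ½ × 26.8 × 33.5 = 448.90.

448.90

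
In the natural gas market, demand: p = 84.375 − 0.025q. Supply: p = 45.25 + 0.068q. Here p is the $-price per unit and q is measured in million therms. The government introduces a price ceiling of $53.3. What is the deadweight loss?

$4249.88 million

Competitive equilibrium: 84.375 − 0.025q = 45.25 + 0.068q → q* = 420.69892, p* = 73.85753.
At the ceiling p = 53.3, quantity supplied = (53.3 − 45.25)/0.068 = 118.38235.
Willingness to pay at q' = 118.38235: 84.375 − 0.025·118.38235 = 81.41544.
Δq = 420.69892 − 118.38235 = 302.31657; wedge = 81.41544 − 53.3 = 28.11544.
Welfare loss = ½ × 302.31657 × 28.11544 = $4249.88 million.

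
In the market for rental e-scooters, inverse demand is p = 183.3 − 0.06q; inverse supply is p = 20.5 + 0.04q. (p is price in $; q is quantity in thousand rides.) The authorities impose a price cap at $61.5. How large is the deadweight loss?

$18180.45 thousand

Competitive equilibrium: 183.3 − 0.06q = 20.5 + 0.04q → q* = 1628, p* = 85.62.
At the ceiling p = 61.5, quantity supplied = (61.5 − 20.5)/0.04 = 1025.
Willingness to pay at q' = 1025: 183.3 − 0.06·1025 = 121.8.
Δq = 1628 − 1025 = 603; wedge = 121.8 − 61.5 = 60.3.
Deadweight loss = ½ × 603 × 60.3 = $18180.45 thousand.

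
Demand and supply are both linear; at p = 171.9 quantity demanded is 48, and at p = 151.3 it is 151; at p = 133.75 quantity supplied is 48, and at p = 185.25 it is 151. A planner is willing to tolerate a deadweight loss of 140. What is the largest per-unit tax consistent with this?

Demand slope = (151.3 − 171.9)/(151 − 48) = −0.2, so p = 181.5 − 0.2q.
Supply slope = (185.25 − 133.75)/(151 − 48) = 0.5, so p = 109.75 + 0.5q.
Competitive equilibrium: 181.5 − 0.2q = 109.75 + 0.5q → q* = 102.5, p* = 161.
A tax t gives Δq = t/0.7 and wedge t, so DWL = t²/1.4.
t²/1.4 = 140 → t² = 196 → t = 14.

14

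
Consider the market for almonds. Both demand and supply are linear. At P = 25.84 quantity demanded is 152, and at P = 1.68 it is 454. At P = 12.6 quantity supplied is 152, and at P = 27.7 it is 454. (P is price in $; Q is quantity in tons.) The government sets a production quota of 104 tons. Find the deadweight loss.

$1459.50

Demand slope = (1.68 − 25.84)/(454 − 152) = −0.08, so P = 38 − 0.08Q.
Supply slope = (27.7 − 12.6)/(454 − 152) = 0.05, so P = 5 + 0.05Q.
Competitive equilibrium: 38 − 0.08Q = 5 + 0.05Q → Q* = 253.8462, P* = 17.6923.
At Q = 104: demand price = 38 − 0.08·104 = 29.68; supply price = 5 + 0.05·104 = 10.2.
ΔQ = 253.8462 − 104 = 149.8462; wedge = 29.68 − 10.2 = 19.48.
Deadweight loss = ½ × 149.8462 × 19.48 = $1459.50.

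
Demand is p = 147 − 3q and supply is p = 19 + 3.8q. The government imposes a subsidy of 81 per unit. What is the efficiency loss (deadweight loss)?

482.43

Competitive equilibrium: 147 − 3q = 19 + 3.8q → q* = 18.8235, p* = 90.5294.
The subsidy lowers effective supply by 81: p = 3.8q − 62.
New quantity: 147 − 3q = 3.8q − 62 → q' = 30.7353.
Overproduction Δq = 30.7353 − 18.8235 = 11.9118; wedge = subsidy = 81.
Deadweight loss = ½ × 11.9118 × 81 = 482.43.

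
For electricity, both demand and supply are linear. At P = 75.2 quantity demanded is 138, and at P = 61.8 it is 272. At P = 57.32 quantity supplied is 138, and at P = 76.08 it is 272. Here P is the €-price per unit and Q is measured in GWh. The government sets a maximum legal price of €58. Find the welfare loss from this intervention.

€582.02

Demand slope = (61.8 − 75.2)/(272 − 138) = −0.1, so P = 89 − 0.1Q.
Supply slope = (76.08 − 57.32)/(272 − 138) = 0.14, so P = 38 + 0.14Q.
Competitive equilibrium: 89 − 0.1Q = 38 + 0.14Q → Q* = 212.5, P* = 67.75.
At the ceiling P = 58, quantity supplied = (58 − 38)/0.14 = 142.8571.
Willingness to pay at Q' = 142.8571: 89 − 0.1·142.8571 = 74.7143.
ΔQ = 212.5 − 142.8571 = 69.6429; wedge = 74.7143 − 58 = 16.7143.
Welfare loss = ½ × 69.6429 × 16.7143 = €582.02.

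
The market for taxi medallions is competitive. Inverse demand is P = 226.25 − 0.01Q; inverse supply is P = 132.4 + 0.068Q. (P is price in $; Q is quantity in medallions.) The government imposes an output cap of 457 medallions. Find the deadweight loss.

$21716.06

Competitive equilibrium: 226.25 − 0.01Q = 132.4 + 0.068Q → Q* = 1203.2051, P* = 214.2179.
At Q = 457: demand price = 226.25 − 0.01·457 = 221.68; supply price = 132.4 + 0.068·457 = 163.476.
ΔQ = 1203.2051 − 457 = 746.2051; wedge = 221.68 − 163.476 = 58.204.
Deadweight loss = ½ × 746.2051 × 58.204 = $21716.06.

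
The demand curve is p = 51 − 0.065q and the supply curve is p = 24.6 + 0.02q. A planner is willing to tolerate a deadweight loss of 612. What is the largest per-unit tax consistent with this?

Competitive equilibrium: 51 − 0.065q = 24.6 + 0.02q → q* = 310.5882, p* = 30.8118.
A tax t gives Δq = t/0.085 and wedge t, so DWL = t²/0.17.
t²/0.17 = 612 → t² = 104.04 → t = 10.2.

10.2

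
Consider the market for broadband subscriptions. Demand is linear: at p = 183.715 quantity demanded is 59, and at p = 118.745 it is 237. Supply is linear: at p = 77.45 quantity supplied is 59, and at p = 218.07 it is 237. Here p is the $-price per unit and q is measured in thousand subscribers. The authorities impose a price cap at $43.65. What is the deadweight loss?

Demand slope = (118.745 − 183.715)/(237 − 59) = −0.365, so p = 205.25 − 0.365q.
Supply slope = (218.07 − 77.45)/(237 − 59) = 0.79, so p = 30.84 + 0.79q.
Competitive equilibrium: 205.25 − 0.365q = 30.84 + 0.79q → q* = 151.0043, p* = 150.1334.
At the ceiling p = 43.65, quantity supplied = (43.65 − 30.84)/0.79 = 16.2152.
Willingness to pay at q' = 16.2152: 205.25 − 0.365·16.2152 = 199.3315.
Δq = 151.0043 − 16.2152 = 134.7891; wedge = 199.3315 − 43.65 = 155.6815.
Deadweight loss = ½ × 134.7891 × 155.6815 = $10492.08 thousand.

$10492.08 thousand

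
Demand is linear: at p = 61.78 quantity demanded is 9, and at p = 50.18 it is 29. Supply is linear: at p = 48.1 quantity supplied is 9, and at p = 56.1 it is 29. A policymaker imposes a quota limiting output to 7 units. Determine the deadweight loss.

Demand slope = (50.18 − 61.78)/(29 − 9) = −0.58, so p = 67 − 0.58q.
Supply slope = (56.1 − 48.1)/(29 − 9) = 0.4, so p = 44.5 + 0.4q.
Competitive equilibrium: 67 − 0.58q = 44.5 + 0.4q → q* = 22.9592, p* = 53.6837.
At q = 7: demand price = 67 − 0.58·7 = 62.94; supply price = 44.5 + 0.4·7 = 47.3.
Δq = 22.9592 − 7 = 15.9592; wedge = 62.94 − 47.3 = 15.64.
DWL = ½ × 15.9592 × 15.64 = 124.80.

124.80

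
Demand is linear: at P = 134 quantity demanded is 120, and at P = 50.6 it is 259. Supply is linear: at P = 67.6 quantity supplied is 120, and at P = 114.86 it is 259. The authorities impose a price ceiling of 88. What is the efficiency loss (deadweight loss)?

Demand slope = (50.6 − 134)/(259 − 120) = −0.6, so P = 206 − 0.6Q.
Supply slope = (114.86 − 67.6)/(259 − 120) = 0.34, so P = 26.8 + 0.34Q.
Competitive equilibrium: 206 − 0.6Q = 26.8 + 0.34Q → Q* = 190.6383, P* = 91.617.
At the ceiling P = 88, quantity supplied = (88 − 26.8)/0.34 = 180.
Willingness to pay at Q' = 180: 206 − 0.6·180 = 98.
ΔQ = 190.6383 − 180 = 10.6383; wedge = 98 − 88 = 10.
The triangle = ½ × 10.6383 × 10 = 53.19.

53.19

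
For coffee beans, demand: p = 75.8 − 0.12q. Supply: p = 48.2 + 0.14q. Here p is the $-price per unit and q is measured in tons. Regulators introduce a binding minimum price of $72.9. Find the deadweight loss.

Competitive equilibrium: 75.8 − 0.12q = 48.2 + 0.14q → q* = 106.1538, p* = 63.0615.
At the floor p = 72.9, quantity demanded = (75.8 − 72.9)/0.12 = 24.1667.
Sellers' marginal cost at q' = 24.1667: 48.2 + 0.14·24.1667 = 51.5833.
Δq = 106.1538 − 24.1667 = 81.9871; wedge = 72.9 − 51.5833 = 21.3167.
Welfare loss = ½ × 81.9871 × 21.3167 = $873.85.

$873.85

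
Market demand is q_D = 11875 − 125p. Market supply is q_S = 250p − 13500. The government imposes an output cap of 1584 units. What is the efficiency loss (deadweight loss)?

In inverse form: demand p = 95 − 0.008q, supply p = 54 + 0.004q.
Competitive equilibrium: 95 − 0.008q = 54 + 0.004q → q* = 3416.6667, p* = 67.6667.
At q = 1584: demand price = 95 − 0.008·1584 = 82.328; supply price = 54 + 0.004·1584 = 60.336.
Δq = 3416.6667 − 1584 = 1832.6667; wedge = 82.328 − 60.336 = 21.992.
Deadweight loss = ½ × 1832.6667 × 21.992 = 20152.

20152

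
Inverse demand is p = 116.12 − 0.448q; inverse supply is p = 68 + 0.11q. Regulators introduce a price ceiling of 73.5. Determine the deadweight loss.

366.35

Competitive equilibrium: 116.12 − 0.448q = 68 + 0.11q → q* = 86.2366, p* = 77.486.
At the ceiling p = 73.5, quantity supplied = (73.5 − 68)/0.11 = 50.
Willingness to pay at q' = 50: 116.12 − 0.448·50 = 93.72.
Δq = 86.2366 − 50 = 36.2366; wedge = 93.72 − 73.5 = 20.22.
The triangle = ½ × 36.2366 × 20.22 = 366.35.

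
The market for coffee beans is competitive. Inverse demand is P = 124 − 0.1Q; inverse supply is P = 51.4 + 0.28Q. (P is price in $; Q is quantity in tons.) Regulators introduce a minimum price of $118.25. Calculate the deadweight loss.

$3388.90

Competitive equilibrium: 124 − 0.1Q = 51.4 + 0.28Q → Q* = 191.0526, P* = 104.8947.
At the floor P = 118.25, quantity demanded = (124 − 118.25)/0.1 = 57.5.
Sellers' marginal cost at Q' = 57.5: 51.4 + 0.28·57.5 = 67.5.
ΔQ = 191.0526 − 57.5 = 133.5526; wedge = 118.25 − 67.5 = 50.75.
Welfare loss = ½ × 133.5526 × 50.75 = $3388.90.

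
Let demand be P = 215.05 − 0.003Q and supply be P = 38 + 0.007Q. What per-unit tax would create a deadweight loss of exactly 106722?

Competitive equilibrium: 215.05 − 0.003Q = 38 + 0.007Q → Q* = 17705, P* = 161.935.
A tax t gives ΔQ = t/0.01 and wedge t, so DWL = t²/0.02.
t²/0.02 = 106722 → t² = 2134.44 → t = 46.2.

46.2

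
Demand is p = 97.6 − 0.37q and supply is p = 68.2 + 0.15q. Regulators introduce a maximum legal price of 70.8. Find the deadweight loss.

399.63

Competitive equilibrium: 97.6 − 0.37q = 68.2 + 0.15q → q* = 56.5385, p* = 76.6808.
At the ceiling p = 70.8, quantity supplied = (70.8 − 68.2)/0.15 = 17.3333.
Willingness to pay at q' = 17.3333: 97.6 − 0.37·17.3333 = 91.1867.
Δq = 56.5385 − 17.3333 = 39.2052; wedge = 91.1867 − 70.8 = 20.3867.
Deadweight loss = ½ × 39.2052 × 20.3867 = 399.63.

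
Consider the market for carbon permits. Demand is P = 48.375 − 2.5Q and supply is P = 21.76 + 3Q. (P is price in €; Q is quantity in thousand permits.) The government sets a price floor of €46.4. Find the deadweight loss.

Competitive equilibrium: 48.375 − 2.5Q = 21.76 + 3Q → Q* = 4.8391, P* = 36.2773.
At the floor P = 46.4, quantity demanded = (48.375 − 46.4)/2.5 = 0.79.
Sellers' marginal cost at Q' = 0.79: 21.76 + 3·0.79 = 24.13.
ΔQ = 4.8391 − 0.79 = 4.0491; wedge = 46.4 − 24.13 = 22.27.
Welfare loss = ½ × 4.0491 × 22.27 = €45.09 thousand.

€45.09 thousand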